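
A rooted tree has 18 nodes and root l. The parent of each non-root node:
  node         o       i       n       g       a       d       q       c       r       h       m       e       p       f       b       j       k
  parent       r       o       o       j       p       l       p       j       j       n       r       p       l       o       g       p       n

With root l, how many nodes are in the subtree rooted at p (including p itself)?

16

Descendants of p (including itself): p, j, e, a, q, g, c, r, b, m, o, i, f, n, k, h. That's 16.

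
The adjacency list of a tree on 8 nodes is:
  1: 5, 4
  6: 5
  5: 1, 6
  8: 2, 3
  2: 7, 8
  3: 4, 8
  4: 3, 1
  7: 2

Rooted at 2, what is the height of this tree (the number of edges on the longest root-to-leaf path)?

6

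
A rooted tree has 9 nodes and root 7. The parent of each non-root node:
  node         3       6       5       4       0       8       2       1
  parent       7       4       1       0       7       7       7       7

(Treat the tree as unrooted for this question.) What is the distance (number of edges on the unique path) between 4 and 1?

3

4 - 0 - 7 - 1: 3 edges.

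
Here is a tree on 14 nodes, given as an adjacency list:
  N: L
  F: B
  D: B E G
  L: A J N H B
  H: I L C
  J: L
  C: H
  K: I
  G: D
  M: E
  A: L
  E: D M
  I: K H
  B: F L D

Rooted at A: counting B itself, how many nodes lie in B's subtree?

Descendants of B (including itself): B, D, F, E, G, M. That's 6.

6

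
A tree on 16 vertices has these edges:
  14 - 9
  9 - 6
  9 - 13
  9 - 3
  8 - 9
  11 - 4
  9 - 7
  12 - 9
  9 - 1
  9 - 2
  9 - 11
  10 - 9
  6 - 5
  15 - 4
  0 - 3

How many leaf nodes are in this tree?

Degree-1 nodes: 0, 1, 2, 5, 7, 8, 10, 12, 13, 14, 15 — 11 of them.

11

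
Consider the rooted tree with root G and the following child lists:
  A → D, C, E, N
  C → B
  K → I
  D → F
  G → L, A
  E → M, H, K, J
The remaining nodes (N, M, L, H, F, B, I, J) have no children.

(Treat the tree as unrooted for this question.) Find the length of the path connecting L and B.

L–G–A–C–B: 4 edges.

4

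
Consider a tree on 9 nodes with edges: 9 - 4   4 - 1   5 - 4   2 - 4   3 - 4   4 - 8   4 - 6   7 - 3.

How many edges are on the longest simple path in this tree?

BFS from 7 reaches 6 last, at distance 3; BFS from 6 confirms no node is farther.
Path: 7 – 3 – 4 – 6.

3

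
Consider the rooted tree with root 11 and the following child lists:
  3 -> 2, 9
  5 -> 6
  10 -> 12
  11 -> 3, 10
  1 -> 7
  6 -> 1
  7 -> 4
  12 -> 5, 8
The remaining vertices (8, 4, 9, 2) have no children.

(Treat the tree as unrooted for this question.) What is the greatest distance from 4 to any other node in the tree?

Distances from 4 peak at 9, attained at 2 (9 also at distance 9).
4–7–1–6–5–12–10–11–3–2

9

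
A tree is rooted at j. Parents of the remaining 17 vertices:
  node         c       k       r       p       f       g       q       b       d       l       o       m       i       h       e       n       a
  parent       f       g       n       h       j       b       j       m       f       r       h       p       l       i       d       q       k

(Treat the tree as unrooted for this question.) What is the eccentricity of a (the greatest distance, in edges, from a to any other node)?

15

Distances from a peak at 15, attained at e.
a–k–g–b–m–p–h–i–l–r–n–q–j–f–d–e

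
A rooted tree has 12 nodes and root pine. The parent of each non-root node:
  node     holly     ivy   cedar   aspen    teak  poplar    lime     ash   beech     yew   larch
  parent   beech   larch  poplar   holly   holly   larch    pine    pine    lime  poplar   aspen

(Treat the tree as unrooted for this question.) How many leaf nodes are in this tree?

5

Exactly 5 nodes have a single neighbour: ash, cedar, ivy, teak, yew.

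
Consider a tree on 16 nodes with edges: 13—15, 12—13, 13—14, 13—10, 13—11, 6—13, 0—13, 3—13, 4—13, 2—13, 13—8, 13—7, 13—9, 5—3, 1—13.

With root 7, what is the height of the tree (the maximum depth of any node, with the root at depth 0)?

3

The longest root-to-leaf path is 7–13–3–5 (3 edges).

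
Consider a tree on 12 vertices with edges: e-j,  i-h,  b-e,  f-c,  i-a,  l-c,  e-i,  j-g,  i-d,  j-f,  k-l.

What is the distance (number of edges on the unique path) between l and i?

The path is l–c–f–j–e–i, which has 5 edges.

5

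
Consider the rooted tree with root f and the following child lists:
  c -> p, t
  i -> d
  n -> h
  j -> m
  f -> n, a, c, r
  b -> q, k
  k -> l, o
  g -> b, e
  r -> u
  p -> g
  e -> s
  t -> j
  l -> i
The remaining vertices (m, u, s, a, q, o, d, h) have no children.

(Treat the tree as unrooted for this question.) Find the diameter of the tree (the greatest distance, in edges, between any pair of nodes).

10

BFS from d reaches u last, at distance 10; BFS from u confirms no node is farther.
Path: d – i – l – k – b – g – p – c – f – r – u.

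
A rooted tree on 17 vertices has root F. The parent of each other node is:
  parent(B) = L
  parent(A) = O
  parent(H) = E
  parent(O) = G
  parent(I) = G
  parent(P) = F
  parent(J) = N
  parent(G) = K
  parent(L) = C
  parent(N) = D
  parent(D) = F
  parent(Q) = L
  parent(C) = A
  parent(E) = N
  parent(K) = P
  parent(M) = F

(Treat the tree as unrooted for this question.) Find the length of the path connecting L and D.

8

Walking from L: L - C - A - O - G - K - P - F - D. Length 8.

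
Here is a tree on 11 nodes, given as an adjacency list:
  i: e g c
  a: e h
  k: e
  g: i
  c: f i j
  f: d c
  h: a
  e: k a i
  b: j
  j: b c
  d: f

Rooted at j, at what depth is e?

3

Climbing from e to the root: e → i → c → j. That's 3 steps.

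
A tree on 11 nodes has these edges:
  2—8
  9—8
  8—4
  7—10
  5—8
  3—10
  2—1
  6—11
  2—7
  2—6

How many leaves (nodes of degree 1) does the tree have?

Exactly 6 nodes have a single neighbour: 1, 3, 4, 5, 9, 11.

6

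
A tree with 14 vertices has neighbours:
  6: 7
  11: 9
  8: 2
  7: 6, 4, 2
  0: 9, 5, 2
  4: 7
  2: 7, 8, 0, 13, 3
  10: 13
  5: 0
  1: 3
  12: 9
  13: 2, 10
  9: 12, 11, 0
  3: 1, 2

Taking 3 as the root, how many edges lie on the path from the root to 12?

Climbing from 12 to the root: 12 – 9 – 0 – 2 – 3. That's 4 steps.

4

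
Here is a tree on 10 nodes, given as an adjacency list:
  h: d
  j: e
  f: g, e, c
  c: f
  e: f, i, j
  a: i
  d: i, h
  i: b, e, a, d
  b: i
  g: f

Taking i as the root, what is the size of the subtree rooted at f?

f's subtree: {f, g, c}, size 3.

3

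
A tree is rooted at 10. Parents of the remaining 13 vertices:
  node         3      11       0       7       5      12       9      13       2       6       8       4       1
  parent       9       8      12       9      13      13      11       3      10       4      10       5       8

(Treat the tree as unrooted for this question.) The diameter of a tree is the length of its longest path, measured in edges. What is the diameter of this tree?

9

Starting from 6, a farthest node is 2 at distance 9.
One longest path: 6-4-5-13-3-9-11-8-10-2.
So the diameter is 9.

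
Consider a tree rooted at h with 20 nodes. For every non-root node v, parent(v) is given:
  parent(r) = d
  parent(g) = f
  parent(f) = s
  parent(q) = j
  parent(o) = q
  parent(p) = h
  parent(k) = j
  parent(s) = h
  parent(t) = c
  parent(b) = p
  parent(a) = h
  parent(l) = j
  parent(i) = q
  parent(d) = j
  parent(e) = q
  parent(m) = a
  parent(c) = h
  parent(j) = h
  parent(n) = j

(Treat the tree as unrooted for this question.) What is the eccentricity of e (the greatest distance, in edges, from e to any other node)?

6

Distances from e peak at 6, attained at g.
e – q – j – h – s – f – g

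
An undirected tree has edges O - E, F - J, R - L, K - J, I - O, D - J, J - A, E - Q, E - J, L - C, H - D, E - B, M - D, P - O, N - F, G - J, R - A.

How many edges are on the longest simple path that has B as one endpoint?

6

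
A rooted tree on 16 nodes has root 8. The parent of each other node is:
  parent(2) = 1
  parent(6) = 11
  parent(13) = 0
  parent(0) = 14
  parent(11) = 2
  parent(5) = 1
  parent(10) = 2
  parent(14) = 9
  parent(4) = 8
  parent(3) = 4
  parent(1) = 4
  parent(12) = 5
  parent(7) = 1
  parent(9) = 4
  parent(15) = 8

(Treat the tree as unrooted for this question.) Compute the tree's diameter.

A longest path is 13 - 0 - 14 - 9 - 4 - 1 - 2 - 11 - 6, with 8 edges.

8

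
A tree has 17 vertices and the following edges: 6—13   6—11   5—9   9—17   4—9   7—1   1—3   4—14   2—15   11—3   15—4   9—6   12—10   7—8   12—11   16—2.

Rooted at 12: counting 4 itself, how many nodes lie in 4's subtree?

5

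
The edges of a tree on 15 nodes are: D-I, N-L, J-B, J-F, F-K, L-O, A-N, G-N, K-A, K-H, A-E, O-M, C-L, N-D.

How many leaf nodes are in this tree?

7

Exactly 7 nodes have a single neighbour: B, C, E, G, H, I, M.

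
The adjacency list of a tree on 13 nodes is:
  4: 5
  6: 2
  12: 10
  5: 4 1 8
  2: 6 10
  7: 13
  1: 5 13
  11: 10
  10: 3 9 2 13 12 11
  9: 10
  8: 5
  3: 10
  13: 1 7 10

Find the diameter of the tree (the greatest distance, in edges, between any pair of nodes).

6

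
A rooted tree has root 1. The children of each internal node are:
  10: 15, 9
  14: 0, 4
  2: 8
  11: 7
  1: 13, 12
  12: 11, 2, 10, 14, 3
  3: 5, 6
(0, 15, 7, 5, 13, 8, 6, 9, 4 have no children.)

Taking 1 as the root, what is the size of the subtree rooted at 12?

Descendants of 12 (including itself): 12, 3, 14, 10, 11, 2, 5, 6, 0, 4, 9, 15, 7, 8. That's 14.

14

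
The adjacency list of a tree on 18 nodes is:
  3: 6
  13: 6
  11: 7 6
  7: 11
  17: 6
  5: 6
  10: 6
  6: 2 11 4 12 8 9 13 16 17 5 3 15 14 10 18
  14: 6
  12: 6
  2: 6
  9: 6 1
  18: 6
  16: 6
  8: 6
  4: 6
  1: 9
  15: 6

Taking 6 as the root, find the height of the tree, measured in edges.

2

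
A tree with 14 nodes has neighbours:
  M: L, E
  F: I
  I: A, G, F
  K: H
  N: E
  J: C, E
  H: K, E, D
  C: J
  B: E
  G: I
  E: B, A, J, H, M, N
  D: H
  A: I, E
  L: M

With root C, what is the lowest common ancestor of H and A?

E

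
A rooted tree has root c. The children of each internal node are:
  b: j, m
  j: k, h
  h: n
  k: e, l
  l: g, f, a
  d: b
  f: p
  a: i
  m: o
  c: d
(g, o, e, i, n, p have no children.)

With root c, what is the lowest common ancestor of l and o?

b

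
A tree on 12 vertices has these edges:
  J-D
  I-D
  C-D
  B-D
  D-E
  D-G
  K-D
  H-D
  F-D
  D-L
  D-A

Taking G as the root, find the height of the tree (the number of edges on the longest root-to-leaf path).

2

J sits deepest: G → D → J — 2 edges from the root.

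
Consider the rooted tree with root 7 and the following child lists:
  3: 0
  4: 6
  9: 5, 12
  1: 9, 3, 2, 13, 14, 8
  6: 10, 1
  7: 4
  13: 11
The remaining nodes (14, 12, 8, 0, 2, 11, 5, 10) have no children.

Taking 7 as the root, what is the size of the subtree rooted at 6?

13

6's subtree: {6, 1, 10, 13, 3, 2, 8, 9, 14, 11, 0, 12, 5}, size 13.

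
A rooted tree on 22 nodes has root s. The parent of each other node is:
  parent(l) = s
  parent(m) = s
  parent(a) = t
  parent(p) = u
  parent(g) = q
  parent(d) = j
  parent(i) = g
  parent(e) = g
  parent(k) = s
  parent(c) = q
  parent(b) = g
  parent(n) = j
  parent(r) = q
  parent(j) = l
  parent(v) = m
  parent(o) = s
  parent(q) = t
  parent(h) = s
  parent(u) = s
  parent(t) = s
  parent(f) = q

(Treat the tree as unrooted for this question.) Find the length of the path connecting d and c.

The path is d – j – l – s – t – q – c, which has 6 edges.

6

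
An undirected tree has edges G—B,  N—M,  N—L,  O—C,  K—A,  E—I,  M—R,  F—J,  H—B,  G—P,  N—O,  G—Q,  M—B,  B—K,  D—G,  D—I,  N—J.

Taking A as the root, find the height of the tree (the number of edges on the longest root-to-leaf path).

6

A deepest node is C, reached by A – K – B – M – N – O – C.
That path has 6 edges, so the height is 6.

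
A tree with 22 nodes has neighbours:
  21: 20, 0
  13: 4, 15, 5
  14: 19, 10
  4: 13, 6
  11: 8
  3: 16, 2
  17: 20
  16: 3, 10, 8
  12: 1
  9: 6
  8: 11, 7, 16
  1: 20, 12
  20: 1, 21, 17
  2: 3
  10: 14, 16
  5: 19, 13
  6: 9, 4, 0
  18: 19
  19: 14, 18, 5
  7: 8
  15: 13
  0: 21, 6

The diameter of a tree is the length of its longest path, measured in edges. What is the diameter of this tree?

14

BFS from 12 reaches 2 last, at distance 14; BFS from 2 confirms no node is farther.
Path: 12-1-20-21-0-6-4-13-5-19-14-10-16-3-2.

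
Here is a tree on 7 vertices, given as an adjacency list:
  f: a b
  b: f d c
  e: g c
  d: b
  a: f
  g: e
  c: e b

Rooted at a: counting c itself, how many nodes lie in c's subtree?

Descendants of c (including itself): c, e, g. That's 3.

3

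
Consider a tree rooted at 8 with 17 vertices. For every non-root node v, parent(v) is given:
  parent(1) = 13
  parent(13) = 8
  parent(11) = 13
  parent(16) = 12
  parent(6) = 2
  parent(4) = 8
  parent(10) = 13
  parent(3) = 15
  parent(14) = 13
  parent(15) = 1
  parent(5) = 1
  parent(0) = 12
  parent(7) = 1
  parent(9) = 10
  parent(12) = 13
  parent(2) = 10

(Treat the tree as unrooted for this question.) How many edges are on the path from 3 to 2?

The path is 3–15–1–13–10–2, which has 5 edges.

5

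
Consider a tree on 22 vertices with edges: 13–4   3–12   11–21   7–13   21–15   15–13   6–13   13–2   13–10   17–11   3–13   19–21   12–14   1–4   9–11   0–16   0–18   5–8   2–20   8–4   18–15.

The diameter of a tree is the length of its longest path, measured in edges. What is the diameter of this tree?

7

A longest path is 14 - 12 - 3 - 13 - 15 - 21 - 11 - 9, with 7 edges.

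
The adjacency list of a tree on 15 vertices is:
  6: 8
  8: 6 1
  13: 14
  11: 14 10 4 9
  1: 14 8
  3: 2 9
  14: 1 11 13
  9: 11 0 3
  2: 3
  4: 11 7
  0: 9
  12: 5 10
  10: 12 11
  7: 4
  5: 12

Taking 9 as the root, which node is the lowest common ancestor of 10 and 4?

11

Ancestors of 10 (toward the root): 10, 11, 9.
Ancestors of 4: 4, 11, 9.
The deepest node appearing in both lists is 11.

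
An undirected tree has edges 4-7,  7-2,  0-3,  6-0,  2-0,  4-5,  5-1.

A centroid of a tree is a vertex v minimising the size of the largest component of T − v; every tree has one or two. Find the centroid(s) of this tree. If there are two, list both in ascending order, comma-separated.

2, 7

If 7 is removed the pieces have sizes 4, 3, all ≤ ⌊8/2⌋ = 4.
2 is adjacent to 7 and is also a centroid (the largest component after removing it is likewise 4).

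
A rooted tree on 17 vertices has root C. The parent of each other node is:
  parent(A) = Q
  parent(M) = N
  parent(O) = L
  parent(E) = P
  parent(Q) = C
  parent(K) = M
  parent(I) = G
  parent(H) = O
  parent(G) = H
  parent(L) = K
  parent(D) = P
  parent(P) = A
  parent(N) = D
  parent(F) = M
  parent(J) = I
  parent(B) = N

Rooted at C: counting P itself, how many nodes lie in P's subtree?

14

Descendants of P (including itself): P, D, E, N, M, B, K, F, L, O, H, G, I, J. That's 14.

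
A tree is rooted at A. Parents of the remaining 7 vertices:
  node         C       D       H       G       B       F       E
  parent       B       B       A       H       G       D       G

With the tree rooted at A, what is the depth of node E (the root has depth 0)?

3

Path from A to E: A – H – G – E, which has 3 edges.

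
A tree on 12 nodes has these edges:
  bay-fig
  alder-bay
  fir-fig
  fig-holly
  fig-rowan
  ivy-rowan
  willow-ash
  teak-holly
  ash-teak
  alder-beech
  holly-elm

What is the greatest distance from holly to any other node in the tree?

4

A farthest node from holly is beech.
The path holly – fig – bay – alder – beech has 4 edges.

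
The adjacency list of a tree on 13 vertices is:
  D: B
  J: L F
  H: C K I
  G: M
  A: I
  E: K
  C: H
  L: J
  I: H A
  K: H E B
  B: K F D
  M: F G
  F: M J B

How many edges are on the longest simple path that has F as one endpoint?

The node farthest from F is A, via F–B–K–H–I–A — 5 edges.

5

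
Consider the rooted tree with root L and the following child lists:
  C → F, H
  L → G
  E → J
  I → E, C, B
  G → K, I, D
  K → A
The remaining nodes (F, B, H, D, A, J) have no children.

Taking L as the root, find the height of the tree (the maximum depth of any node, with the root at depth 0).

The longest root-to-leaf path is L–G–I–C–H (4 edges).

4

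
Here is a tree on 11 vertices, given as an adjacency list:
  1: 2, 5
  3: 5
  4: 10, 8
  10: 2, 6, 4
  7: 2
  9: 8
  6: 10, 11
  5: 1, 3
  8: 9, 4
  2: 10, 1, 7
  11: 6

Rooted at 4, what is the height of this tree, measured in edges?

5

A deepest node is 3, reached by 4 → 10 → 2 → 1 → 5 → 3.
That path has 5 edges, so the height is 5.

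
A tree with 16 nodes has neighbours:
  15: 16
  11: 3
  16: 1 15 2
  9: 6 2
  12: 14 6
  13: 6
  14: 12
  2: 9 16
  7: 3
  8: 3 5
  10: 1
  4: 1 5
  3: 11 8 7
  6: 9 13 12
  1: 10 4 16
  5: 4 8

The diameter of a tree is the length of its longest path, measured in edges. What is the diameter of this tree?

BFS from 14 reaches 7 last, at distance 11; BFS from 7 confirms no node is farther.
Path: 14-12-6-9-2-16-1-4-5-8-3-7.

11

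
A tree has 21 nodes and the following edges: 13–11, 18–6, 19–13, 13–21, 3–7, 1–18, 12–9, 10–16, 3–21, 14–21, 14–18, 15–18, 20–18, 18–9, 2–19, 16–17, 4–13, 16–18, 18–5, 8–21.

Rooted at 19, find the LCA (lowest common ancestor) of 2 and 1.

2's ancestor chain is 2, 19 and 1's is 1, 18, 14, 21, 13, 19; they first meet at 19.

19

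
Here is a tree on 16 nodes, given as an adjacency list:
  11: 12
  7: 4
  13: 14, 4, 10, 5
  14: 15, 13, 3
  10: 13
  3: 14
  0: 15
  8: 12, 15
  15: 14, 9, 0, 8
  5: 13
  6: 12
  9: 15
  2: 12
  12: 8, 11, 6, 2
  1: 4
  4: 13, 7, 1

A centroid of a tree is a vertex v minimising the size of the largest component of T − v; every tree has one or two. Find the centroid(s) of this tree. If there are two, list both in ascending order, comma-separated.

If 15 is removed the pieces have sizes 8, 5, 1, 1, all ≤ ⌊16/2⌋ = 8.
14 is adjacent to 15 and is also a centroid (the largest component after removing it is likewise 8).

14, 15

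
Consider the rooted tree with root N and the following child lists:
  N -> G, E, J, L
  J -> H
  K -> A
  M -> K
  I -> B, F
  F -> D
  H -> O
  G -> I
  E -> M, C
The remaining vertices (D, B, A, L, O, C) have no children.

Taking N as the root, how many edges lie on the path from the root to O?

Path from N to O: N → J → H → O, which has 3 edges.

3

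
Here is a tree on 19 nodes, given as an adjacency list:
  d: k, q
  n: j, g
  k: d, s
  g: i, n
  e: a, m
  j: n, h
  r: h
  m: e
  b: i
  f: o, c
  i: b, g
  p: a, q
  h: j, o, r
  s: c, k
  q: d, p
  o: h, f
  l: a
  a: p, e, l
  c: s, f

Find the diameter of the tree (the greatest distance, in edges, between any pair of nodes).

16

BFS from b reaches m last, at distance 16; BFS from m confirms no node is farther.
Path: b - i - g - n - j - h - o - f - c - s - k - d - q - p - a - e - m.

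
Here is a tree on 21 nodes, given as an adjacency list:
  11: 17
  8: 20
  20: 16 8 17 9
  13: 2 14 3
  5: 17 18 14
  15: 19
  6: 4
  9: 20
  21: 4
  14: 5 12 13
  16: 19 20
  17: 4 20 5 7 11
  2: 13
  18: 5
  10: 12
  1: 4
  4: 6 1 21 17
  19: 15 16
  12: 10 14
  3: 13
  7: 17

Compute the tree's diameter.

BFS from 10 reaches 15 last, at distance 8; BFS from 15 confirms no node is farther.
Path: 10 - 12 - 14 - 5 - 17 - 20 - 16 - 19 - 15.

8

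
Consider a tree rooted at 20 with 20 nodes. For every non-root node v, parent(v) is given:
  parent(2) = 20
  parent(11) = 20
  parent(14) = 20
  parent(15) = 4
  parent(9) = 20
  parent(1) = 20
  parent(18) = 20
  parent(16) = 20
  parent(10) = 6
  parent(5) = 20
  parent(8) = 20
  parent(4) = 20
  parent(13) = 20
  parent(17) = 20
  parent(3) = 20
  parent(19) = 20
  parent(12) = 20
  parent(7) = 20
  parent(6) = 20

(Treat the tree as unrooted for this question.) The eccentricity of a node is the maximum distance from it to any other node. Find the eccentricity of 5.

A farthest node from 5 is 15 (10 also at distance 3).
The path 5–20–4–15 has 3 edges.

3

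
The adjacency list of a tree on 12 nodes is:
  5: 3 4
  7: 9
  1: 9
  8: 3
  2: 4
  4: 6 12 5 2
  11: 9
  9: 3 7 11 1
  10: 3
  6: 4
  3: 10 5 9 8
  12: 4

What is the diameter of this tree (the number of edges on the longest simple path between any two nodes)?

5

BFS from 11 reaches 6 last, at distance 5; BFS from 6 confirms no node is farther.
Path: 11 - 9 - 3 - 5 - 4 - 6.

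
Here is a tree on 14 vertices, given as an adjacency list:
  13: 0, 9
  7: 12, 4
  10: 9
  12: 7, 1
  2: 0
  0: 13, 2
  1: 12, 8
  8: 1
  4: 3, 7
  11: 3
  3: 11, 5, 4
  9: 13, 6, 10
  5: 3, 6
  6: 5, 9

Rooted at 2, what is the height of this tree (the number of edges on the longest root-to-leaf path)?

8 sits deepest: 2 – 0 – 13 – 9 – 6 – 5 – 3 – 4 – 7 – 12 – 1 – 8 — 11 edges from the root.

11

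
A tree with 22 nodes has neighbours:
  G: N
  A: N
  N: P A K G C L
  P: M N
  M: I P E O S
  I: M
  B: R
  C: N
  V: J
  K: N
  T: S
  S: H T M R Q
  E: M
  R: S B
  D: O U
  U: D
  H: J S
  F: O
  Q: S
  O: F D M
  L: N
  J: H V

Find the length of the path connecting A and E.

4

A – N – P – M – E: 4 edges.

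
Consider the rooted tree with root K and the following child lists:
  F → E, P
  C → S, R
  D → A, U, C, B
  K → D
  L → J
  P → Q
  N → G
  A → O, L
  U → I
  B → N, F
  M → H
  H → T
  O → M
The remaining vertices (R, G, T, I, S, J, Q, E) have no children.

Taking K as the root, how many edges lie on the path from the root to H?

5

Path from K to H: K – D – A – O – M – H, which has 5 edges.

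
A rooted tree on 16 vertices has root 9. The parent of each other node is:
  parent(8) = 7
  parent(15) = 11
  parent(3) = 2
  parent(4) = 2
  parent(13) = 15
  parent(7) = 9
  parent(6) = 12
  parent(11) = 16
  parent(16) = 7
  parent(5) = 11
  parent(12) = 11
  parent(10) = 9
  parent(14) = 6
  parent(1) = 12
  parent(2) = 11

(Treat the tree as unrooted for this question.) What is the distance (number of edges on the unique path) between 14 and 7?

5

Walking from 14: 14–6–12–11–16–7. Length 5.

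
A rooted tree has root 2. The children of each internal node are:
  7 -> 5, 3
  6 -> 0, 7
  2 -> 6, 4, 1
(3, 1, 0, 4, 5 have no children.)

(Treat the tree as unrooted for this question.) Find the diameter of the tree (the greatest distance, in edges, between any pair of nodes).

A longest path is 3 – 7 – 6 – 2 – 4, with 4 edges.

4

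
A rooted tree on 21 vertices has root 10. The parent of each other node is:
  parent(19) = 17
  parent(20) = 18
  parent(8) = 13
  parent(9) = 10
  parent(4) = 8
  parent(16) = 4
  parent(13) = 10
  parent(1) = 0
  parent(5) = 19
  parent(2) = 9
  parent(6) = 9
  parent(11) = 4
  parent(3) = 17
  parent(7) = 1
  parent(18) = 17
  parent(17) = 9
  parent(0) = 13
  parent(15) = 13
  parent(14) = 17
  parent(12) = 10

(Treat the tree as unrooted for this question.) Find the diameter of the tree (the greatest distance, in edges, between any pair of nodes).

8

BFS from 20 reaches 16 last, at distance 8; BFS from 16 confirms no node is farther.
Path: 20–18–17–9–10–13–8–4–16.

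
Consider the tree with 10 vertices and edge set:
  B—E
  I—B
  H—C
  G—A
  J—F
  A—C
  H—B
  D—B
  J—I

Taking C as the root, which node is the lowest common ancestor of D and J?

D's ancestor chain is D, B, H, C and J's is J, I, B, H, C; they first meet at B.

B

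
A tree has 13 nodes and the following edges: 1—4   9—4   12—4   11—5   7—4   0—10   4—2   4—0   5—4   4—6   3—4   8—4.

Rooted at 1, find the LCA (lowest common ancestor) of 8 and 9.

4

Ancestors of 8 (toward the root): 8, 4, 1.
Ancestors of 9: 9, 4, 1.
The deepest node appearing in both lists is 4.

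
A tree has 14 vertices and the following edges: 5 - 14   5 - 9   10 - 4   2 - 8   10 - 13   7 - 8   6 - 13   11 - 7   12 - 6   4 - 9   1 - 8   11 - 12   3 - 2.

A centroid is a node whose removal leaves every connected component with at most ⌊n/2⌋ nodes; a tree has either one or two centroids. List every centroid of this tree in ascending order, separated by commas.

6, 12

Removing 6 splits the tree into components of sizes 7, 6; the largest is 7 ≤ ⌊14/2⌋ = 7.
12 is adjacent to 6 and is also a centroid (the largest component after removing it is likewise 7).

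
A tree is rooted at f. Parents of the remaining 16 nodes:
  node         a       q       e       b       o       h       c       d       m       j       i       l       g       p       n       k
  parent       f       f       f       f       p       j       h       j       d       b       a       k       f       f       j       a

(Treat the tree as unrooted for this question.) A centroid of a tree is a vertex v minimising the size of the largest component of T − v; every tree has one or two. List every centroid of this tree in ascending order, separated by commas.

If f is removed the pieces have sizes 7, 4, 2, 1, 1, 1, all ≤ ⌊17/2⌋ = 8.
Every other node leaves some component of size > 8, so the centroid is unique.

f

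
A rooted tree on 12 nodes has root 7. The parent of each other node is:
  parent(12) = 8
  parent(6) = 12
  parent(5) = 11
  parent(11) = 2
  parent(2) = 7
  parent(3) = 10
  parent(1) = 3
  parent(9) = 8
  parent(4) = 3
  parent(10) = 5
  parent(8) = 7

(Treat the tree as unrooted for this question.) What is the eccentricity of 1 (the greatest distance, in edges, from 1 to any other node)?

Distances from 1 peak at 9, attained at 6.
1-3-10-5-11-2-7-8-12-6

9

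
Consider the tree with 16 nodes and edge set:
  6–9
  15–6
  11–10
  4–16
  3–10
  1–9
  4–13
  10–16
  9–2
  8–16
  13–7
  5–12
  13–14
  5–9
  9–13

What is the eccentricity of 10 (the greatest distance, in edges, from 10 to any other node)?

6

The node farthest from 10 is 15 (12 also at distance 6), via 10-16-4-13-9-6-15 — 6 edges.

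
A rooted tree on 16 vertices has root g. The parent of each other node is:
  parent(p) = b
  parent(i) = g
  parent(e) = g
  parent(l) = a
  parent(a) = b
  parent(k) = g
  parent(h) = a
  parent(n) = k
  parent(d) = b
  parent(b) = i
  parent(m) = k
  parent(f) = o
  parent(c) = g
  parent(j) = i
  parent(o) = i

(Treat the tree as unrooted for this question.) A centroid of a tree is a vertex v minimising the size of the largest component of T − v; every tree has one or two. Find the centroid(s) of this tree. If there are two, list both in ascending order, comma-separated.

i

If i is removed the pieces have sizes 6, 6, 2, 1, all ≤ ⌊16/2⌋ = 8.
No neighbour of i does as well, so i is the unique centroid.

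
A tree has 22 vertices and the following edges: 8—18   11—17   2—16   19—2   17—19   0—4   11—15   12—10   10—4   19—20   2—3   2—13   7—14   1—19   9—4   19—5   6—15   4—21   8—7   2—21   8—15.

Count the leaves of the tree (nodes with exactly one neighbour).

12

Exactly 12 nodes have a single neighbour: 0, 1, 3, 5, 6, 9, 12, 13, 14, 16, 18, 20.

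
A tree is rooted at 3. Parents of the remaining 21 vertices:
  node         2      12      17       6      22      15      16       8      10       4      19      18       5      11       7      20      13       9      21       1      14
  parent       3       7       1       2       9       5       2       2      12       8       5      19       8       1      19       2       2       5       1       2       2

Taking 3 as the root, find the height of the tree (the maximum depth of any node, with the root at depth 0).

The longest root-to-leaf path is 3–2–8–5–19–7–12–10 (7 edges).

7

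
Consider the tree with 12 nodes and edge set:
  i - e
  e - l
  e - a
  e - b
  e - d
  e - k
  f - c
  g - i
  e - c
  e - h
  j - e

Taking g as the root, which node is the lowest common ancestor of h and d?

e

h's ancestor chain is h, e, i, g and d's is d, e, i, g; they first meet at e.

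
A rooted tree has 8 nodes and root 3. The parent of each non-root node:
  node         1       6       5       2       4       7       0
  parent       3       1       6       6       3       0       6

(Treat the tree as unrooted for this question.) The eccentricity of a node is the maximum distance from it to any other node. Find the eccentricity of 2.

4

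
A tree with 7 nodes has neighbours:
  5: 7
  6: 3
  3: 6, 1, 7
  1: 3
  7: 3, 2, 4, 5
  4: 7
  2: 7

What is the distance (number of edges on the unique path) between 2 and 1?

The path is 2 - 7 - 3 - 1, which has 3 edges.

3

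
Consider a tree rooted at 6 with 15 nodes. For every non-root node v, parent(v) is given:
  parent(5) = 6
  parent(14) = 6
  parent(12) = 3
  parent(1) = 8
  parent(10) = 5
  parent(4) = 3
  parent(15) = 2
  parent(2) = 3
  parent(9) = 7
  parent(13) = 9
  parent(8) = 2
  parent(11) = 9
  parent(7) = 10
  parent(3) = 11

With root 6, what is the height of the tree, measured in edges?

A deepest node is 1, reached by 6-5-10-7-9-11-3-2-8-1.
That path has 9 edges, so the height is 9.

9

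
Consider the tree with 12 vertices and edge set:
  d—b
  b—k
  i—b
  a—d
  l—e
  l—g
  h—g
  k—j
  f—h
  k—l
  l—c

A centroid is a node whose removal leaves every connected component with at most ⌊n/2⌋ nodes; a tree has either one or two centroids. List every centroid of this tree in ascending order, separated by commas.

k, l

Removing l splits the tree into components of sizes 6, 3, 1, 1; the largest is 6 ≤ ⌊12/2⌋ = 6.
Its neighbour k also leaves a largest component of size 6, so both are centroids.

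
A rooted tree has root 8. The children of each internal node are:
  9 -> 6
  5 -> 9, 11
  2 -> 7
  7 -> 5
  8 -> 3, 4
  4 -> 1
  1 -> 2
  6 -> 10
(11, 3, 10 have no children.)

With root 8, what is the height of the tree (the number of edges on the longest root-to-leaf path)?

10 sits deepest: 8–4–1–2–7–5–9–6–10 — 8 edges from the root.

8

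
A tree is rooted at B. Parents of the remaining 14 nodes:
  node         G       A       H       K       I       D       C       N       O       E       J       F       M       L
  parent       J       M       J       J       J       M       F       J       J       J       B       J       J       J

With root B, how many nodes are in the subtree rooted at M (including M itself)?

3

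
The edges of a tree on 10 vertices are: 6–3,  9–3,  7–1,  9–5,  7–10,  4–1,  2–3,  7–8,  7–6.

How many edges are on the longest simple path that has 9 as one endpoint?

5

Distances from 9 peak at 5, attained at 4.
9–3–6–7–1–4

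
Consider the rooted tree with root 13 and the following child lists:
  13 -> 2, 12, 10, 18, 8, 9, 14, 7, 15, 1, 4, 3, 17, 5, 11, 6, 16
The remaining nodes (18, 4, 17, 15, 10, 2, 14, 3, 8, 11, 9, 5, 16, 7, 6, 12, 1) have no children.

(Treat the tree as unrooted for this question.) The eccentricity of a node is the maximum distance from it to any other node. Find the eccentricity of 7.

2

The node farthest from 7 is 11 (15, 10, 1, 6, 14, 18, 4, 16, 3, 5, 9, 8, 12, 17, 2 also at distance 2), via 7 – 13 – 11 — 2 edges.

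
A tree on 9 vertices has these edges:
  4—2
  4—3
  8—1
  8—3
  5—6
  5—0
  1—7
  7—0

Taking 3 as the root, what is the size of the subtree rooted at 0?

3

0's subtree: {0, 5, 6}, size 3.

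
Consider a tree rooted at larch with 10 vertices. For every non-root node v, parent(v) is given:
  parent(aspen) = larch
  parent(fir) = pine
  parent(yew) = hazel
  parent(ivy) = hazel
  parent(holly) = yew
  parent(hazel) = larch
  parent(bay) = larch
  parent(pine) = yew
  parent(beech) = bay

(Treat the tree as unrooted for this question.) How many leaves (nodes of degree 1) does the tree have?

5

Degree-1 nodes: aspen, beech, fir, holly, ivy — 5 of them.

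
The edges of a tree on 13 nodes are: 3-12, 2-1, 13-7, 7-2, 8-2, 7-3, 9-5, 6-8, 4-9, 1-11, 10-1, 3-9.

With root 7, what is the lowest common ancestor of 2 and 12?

7

Ancestors of 2 (toward the root): 2, 7.
Ancestors of 12: 12, 3, 7.
The deepest node appearing in both lists is 7.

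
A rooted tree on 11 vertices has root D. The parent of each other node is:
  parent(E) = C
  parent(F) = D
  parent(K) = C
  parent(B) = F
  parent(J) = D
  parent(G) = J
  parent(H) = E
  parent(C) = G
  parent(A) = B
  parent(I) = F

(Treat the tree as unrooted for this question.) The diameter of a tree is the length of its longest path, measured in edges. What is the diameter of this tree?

8

Starting from A, a farthest node is H at distance 8.
One longest path: A – B – F – D – J – G – C – E – H.
So the diameter is 8.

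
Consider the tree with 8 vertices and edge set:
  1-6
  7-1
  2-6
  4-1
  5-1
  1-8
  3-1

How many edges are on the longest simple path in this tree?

3

Starting from 2, a farthest node is 5 at distance 3.
One longest path: 2-6-1-5.
So the diameter is 3.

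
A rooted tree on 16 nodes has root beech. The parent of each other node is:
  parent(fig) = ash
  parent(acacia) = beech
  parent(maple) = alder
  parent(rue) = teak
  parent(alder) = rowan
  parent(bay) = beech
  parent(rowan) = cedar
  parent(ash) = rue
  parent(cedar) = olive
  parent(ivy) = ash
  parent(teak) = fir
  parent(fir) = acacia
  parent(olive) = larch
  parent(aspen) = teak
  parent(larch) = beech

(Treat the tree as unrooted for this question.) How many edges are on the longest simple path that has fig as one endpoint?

12

The node farthest from fig is maple, via fig-ash-rue-teak-fir-acacia-beech-larch-olive-cedar-rowan-alder-maple — 12 edges.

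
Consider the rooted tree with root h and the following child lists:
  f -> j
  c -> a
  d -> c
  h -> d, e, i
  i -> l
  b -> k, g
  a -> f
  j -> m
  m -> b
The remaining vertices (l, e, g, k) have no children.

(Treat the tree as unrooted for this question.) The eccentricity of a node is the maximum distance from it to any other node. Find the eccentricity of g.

A farthest node from g is l.
The path g–b–m–j–f–a–c–d–h–i–l has 10 edges.

10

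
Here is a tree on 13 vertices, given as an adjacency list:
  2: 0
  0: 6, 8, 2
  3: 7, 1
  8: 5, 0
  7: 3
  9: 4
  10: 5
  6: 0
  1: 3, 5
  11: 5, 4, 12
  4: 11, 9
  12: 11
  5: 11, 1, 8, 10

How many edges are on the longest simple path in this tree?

BFS from 6 reaches 9 last, at distance 6; BFS from 9 confirms no node is farther.
Path: 6 - 0 - 8 - 5 - 11 - 4 - 9.

6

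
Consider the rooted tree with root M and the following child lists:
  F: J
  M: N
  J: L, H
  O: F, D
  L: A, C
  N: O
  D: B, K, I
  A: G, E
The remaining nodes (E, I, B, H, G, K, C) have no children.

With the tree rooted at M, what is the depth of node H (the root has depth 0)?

5

M – N – O – F – J – H — 5 edges.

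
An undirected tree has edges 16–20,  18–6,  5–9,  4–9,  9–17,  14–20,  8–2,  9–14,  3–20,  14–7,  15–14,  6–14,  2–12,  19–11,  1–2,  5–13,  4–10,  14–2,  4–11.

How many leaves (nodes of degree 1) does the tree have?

12

The leaves are 1, 3, 7, 8, 10, 12, 13, 15, 16, 17, 18, 19.
That is 12 leaves.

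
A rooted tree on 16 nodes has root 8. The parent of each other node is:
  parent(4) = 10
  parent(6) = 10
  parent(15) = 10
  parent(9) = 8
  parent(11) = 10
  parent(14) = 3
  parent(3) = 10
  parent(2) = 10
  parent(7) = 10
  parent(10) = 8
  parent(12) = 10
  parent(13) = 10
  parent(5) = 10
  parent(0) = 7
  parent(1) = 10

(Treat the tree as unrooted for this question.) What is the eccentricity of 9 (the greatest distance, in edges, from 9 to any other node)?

The node farthest from 9 is 14 (0 also at distance 4), via 9–8–10–3–14 — 4 edges.

4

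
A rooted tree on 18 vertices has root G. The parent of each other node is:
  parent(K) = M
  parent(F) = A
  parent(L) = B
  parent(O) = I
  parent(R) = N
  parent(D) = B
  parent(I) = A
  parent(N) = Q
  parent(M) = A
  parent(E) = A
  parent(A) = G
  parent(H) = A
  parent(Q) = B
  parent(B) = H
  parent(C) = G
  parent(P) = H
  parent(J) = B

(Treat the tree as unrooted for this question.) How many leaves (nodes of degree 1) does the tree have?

10

Degree-1 nodes: C, D, E, F, J, K, L, O, P, R — 10 of them.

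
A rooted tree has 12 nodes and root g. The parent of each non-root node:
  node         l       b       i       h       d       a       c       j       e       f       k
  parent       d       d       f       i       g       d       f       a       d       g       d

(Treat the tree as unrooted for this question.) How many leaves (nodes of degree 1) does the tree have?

7

The leaves are b, c, e, h, j, k, l.
That is 7 leaves.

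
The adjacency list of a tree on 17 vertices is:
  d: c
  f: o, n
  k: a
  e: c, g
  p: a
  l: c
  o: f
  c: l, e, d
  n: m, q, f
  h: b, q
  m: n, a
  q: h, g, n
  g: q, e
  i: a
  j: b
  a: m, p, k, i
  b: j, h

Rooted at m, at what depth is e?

4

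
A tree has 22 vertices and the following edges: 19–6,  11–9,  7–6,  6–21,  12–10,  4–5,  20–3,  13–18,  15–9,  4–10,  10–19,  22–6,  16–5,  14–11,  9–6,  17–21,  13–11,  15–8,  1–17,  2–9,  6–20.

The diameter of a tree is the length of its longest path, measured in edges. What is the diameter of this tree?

BFS from 16 reaches 18 last, at distance 9; BFS from 18 confirms no node is farther.
Path: 16 - 5 - 4 - 10 - 19 - 6 - 9 - 11 - 13 - 18.

9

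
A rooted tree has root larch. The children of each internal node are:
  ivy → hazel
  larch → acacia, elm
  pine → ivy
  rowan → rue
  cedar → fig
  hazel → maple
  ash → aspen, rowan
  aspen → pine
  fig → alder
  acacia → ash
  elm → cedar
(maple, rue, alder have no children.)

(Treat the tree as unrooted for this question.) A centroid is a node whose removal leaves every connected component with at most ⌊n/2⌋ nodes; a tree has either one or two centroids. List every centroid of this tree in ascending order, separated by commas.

ash

Delete ash: the remaining components have sizes 6, 5, 2. Max 6 ≤ 7, so ash is a centroid.
No neighbour of ash does as well, so ash is the unique centroid.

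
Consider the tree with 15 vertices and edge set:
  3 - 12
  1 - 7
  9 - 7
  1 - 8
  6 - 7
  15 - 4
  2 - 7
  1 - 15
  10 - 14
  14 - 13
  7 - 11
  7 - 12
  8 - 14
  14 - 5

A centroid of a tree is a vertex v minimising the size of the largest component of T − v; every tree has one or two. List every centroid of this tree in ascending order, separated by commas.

Delete 1: the remaining components have sizes 7, 5, 2. Max 7 ≤ 7, so 1 is a centroid.
Every other node leaves some component of size > 7, so the centroid is unique.

1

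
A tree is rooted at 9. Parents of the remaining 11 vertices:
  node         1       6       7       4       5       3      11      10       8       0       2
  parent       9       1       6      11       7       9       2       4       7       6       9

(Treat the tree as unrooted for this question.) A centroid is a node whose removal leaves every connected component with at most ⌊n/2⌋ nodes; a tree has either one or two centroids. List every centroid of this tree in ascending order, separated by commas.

Removing 9 splits the tree into components of sizes 6, 4, 1; the largest is 6 ≤ ⌊12/2⌋ = 6.
1 is adjacent to 9 and is also a centroid (the largest component after removing it is likewise 6).

1, 9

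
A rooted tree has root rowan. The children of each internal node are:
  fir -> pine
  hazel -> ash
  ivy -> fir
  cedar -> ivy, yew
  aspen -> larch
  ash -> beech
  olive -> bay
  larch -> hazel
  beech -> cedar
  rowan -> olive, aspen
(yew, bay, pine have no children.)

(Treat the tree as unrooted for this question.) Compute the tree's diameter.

A longest path is pine-fir-ivy-cedar-beech-ash-hazel-larch-aspen-rowan-olive-bay, with 11 edges.

11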